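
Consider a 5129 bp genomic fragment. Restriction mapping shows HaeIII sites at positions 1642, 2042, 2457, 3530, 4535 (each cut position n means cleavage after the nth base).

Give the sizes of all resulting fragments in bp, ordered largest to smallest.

1642, 1073, 1005, 594, 415, 400 bp

Linear molecule, 5 cuts → 6 fragments:
  1642 − 0 = 1642 bp
  2042 − 1642 = 400 bp
  2457 − 2042 = 415 bp
  3530 − 2457 = 1073 bp
  4535 − 3530 = 1005 bp
  5129 − 4535 = 594 bp
Sorted largest to smallest: 1642, 1073, 1005, 594, 415, 400 bp.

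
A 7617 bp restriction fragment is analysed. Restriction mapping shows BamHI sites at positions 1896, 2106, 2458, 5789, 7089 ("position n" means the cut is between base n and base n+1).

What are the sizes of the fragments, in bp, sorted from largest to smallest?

Linear molecule, 5 cuts → 6 fragments:
  1896 − 0 = 1896 bp
  2106 − 1896 = 210 bp
  2458 − 2106 = 352 bp
  5789 − 2458 = 3331 bp
  7089 − 5789 = 1300 bp
  7617 − 7089 = 528 bp
Sorted largest to smallest: 3331, 1896, 1300, 528, 352, 210 bp.

3331, 1896, 1300, 528, 352, 210 bp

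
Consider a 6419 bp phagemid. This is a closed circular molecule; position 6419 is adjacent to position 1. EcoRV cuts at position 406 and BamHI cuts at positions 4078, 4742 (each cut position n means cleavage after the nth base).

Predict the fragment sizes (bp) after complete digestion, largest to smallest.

3672, 2083, 664 bp

Combined cut positions (sorted): 406, 4078, 4742.
Circular molecule, 3 cuts → 3 fragments:
  4078 − 406 = 3672 bp
  4742 − 4078 = 664 bp
  wrap: 6419 − 4742 + 406 = 2083 bp
Sorted largest to smallest: 3672, 2083, 664 bp.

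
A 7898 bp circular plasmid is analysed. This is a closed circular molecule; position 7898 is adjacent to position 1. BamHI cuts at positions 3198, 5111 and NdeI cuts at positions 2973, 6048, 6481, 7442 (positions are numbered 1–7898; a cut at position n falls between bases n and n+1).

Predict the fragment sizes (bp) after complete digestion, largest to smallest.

Combined cut positions (sorted): 2973, 3198, 5111, 6048, 6481, 7442.
Circular molecule, 6 cuts → 6 fragments:
  3198 − 2973 = 225 bp
  5111 − 3198 = 1913 bp
  6048 − 5111 = 937 bp
  6481 − 6048 = 433 bp
  7442 − 6481 = 961 bp
  wrap: 7898 − 7442 + 2973 = 3429 bp
Sorted largest to smallest: 3429, 1913, 961, 937, 433, 225 bp.

3429, 1913, 961, 937, 433, 225 bp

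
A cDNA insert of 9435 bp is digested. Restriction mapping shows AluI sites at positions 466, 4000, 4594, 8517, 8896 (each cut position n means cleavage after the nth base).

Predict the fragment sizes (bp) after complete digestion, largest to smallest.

3923, 3534, 594, 539, 466, 379 bp

Linear molecule, 5 cuts → 6 fragments:
  466 − 0 = 466 bp
  4000 − 466 = 3534 bp
  4594 − 4000 = 594 bp
  8517 − 4594 = 3923 bp
  8896 − 8517 = 379 bp
  9435 − 8896 = 539 bp
Sorted largest to smallest: 3923, 3534, 594, 539, 466, 379 bp.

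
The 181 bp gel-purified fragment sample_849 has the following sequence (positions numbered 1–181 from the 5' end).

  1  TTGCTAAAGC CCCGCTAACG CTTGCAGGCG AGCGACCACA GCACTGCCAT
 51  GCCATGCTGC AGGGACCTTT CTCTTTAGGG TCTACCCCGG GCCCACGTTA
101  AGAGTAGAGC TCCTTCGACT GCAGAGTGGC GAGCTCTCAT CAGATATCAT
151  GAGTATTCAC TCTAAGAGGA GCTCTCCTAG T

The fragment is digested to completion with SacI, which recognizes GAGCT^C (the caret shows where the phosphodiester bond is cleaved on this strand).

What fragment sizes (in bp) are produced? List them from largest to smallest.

111, 38, 24, 8 bp

SacI sites (GAGCTC) start at positions 107, 131, 169.
SacI cuts after base 5 of each site (before the last base), so after positions 111, 135, 173.
Linear molecule, 3 cuts → 4 fragments:
  1–111 → 111 bp
  112–135 → 24 bp
  136–173 → 38 bp
  174–181 → 8 bp
Sorted largest to smallest: 111, 38, 24, 8 bp.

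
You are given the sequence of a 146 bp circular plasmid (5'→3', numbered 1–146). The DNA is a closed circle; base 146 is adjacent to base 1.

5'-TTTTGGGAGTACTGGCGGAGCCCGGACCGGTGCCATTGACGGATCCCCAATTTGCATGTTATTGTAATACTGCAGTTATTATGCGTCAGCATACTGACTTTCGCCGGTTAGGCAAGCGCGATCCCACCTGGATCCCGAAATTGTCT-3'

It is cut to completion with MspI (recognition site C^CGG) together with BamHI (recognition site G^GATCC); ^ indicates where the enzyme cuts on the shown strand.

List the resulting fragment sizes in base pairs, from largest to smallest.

63, 38, 26, 14, 5 bp

MspI sites (CCGG) start at positions 22, 27, 104.
MspI cuts after the first base of each site, so after positions 22, 27, 104.
BamHI sites (GGATCC) start at positions 41, 130.
BamHI cuts after the first base of each site, so after positions 41, 130.
Combined cut positions: 22, 27, 41, 104, 130.
Circular molecule, 5 cuts → 5 fragments:
  23–27 → 5 bp
  28–41 → 14 bp
  42–104 → 63 bp
  105–130 → 26 bp
  131–146 then 1–22 → 16 + 22 = 38 bp
Sorted largest to smallest: 63, 38, 26, 14, 5 bp.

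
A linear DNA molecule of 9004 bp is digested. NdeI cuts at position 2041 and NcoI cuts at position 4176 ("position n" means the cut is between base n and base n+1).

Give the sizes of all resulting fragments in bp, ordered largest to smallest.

Combined cut positions (sorted): 2041, 4176.
Linear molecule, 2 cuts → 3 fragments:
  2041 − 0 = 2041 bp
  4176 − 2041 = 2135 bp
  9004 − 4176 = 4828 bp
Sorted largest to smallest: 4828, 2135, 2041 bp.

4828, 2135, 2041 bp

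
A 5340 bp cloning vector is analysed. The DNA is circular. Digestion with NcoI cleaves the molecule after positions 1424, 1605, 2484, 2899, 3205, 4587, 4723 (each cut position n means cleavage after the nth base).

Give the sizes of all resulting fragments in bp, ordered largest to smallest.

Circular molecule, 7 cuts → 7 fragments:
  1605 − 1424 = 181 bp
  2484 − 1605 = 879 bp
  2899 − 2484 = 415 bp
  3205 − 2899 = 306 bp
  4587 − 3205 = 1382 bp
  4723 − 4587 = 136 bp
  wrap: 5340 − 4723 + 1424 = 2041 bp
Sorted largest to smallest: 2041, 1382, 879, 415, 306, 181, 136 bp.

2041, 1382, 879, 415, 306, 181, 136 bp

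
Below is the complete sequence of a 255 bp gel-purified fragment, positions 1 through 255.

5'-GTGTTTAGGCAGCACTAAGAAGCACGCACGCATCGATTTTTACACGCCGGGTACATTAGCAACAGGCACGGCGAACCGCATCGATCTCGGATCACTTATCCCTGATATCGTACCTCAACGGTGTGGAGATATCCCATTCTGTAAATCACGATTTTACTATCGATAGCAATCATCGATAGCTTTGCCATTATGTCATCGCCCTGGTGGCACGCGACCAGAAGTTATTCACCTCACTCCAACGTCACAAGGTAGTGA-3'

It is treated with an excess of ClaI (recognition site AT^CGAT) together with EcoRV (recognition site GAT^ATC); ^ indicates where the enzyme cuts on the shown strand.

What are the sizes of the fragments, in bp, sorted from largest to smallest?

82, 48, 33, 30, 25, 24, 13 bp

ClaI sites (ATCGAT) start at positions 32, 80, 159, 172.
ClaI cuts after base 2 of each site, so after positions 33, 81, 160, 173.
EcoRV sites (GATATC) start at positions 104, 128.
EcoRV cuts after base 3 of each site, so after positions 106, 130.
Combined cut positions: 33, 81, 106, 130, 160, 173.
Linear molecule, 6 cuts → 7 fragments:
  1–33 → 33 bp
  34–81 → 48 bp
  82–106 → 25 bp
  107–130 → 24 bp
  131–160 → 30 bp
  161–173 → 13 bp
  174–255 → 82 bp
Sorted largest to smallest: 82, 48, 33, 30, 25, 24, 13 bp.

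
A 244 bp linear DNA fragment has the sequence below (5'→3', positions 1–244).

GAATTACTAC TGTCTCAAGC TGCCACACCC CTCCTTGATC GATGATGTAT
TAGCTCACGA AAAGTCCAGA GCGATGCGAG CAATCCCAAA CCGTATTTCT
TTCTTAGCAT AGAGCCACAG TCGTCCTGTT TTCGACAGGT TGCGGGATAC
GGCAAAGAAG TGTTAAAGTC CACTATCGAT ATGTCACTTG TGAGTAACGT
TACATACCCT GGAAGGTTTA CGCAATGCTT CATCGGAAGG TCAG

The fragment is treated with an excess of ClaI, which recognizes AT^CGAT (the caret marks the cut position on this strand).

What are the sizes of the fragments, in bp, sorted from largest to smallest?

137, 68, 39 bp

ClaI sites (ATCGAT) start at positions 38, 175.
ClaI cuts after base 2 of each site, so after positions 39, 176.
Linear molecule, 2 cuts → 3 fragments:
  1–39 → 39 bp
  40–176 → 137 bp
  177–244 → 68 bp
Sorted largest to smallest: 137, 68, 39 bp.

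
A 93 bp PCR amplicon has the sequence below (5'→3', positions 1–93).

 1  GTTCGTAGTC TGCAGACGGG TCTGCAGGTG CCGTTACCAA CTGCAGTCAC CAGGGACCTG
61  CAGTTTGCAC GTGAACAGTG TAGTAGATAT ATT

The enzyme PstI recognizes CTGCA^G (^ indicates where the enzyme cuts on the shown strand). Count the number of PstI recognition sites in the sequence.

CTGCAG occurs starting at positions 10, 22, 41, 58.
PstI cuts at 4 sites.

4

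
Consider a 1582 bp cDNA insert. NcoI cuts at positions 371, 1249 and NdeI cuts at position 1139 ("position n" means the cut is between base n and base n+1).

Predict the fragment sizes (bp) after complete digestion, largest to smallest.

Combined cut positions (sorted): 371, 1139, 1249.
Linear molecule, 3 cuts → 4 fragments:
  371 − 0 = 371 bp
  1139 − 371 = 768 bp
  1249 − 1139 = 110 bp
  1582 − 1249 = 333 bp
Sorted largest to smallest: 768, 371, 333, 110 bp.

768, 371, 333, 110 bp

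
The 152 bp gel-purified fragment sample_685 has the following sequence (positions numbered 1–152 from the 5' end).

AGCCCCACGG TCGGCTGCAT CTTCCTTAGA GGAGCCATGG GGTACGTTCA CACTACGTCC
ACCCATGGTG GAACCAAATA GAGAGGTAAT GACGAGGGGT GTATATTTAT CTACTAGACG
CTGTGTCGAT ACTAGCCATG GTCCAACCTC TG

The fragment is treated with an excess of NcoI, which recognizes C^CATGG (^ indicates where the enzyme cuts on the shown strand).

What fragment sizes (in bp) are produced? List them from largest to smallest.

73, 35, 28, 16 bp

NcoI sites (CCATGG) start at positions 35, 63, 136.
NcoI cuts after the first base of each site, so after positions 35, 63, 136.
Linear molecule, 3 cuts → 4 fragments:
  1–35 → 35 bp
  36–63 → 28 bp
  64–136 → 73 bp
  137–152 → 16 bp
Sorted largest to smallest: 73, 35, 28, 16 bp.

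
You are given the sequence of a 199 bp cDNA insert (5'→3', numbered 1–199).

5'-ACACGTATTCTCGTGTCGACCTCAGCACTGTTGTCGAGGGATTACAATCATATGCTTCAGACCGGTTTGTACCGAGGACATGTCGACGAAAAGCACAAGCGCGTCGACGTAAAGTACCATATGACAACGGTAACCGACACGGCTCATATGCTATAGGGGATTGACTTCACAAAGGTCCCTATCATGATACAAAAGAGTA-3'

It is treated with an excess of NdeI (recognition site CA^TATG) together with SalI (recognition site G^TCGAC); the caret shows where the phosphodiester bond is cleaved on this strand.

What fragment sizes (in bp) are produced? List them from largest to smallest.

NdeI sites (CATATG) start at positions 49, 118, 145.
NdeI cuts after base 2 of each site, so after positions 50, 119, 146.
SalI sites (GTCGAC) start at positions 15, 82, 103.
SalI cuts after the first base of each site, so after positions 15, 82, 103.
Combined cut positions: 15, 50, 82, 103, 119, 146.
Linear molecule, 6 cuts → 7 fragments:
  1–15 → 15 bp
  16–50 → 35 bp
  51–82 → 32 bp
  83–103 → 21 bp
  104–119 → 16 bp
  120–146 → 27 bp
  147–199 → 53 bp
Sorted largest to smallest: 53, 35, 32, 27, 21, 16, 15 bp.

53, 35, 32, 27, 21, 16, 15 bp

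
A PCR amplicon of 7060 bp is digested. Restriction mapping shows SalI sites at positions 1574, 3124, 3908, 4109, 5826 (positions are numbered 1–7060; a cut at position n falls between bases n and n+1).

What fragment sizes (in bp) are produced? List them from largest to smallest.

Linear molecule, 5 cuts → 6 fragments:
  1574 − 0 = 1574 bp
  3124 − 1574 = 1550 bp
  3908 − 3124 = 784 bp
  4109 − 3908 = 201 bp
  5826 − 4109 = 1717 bp
  7060 − 5826 = 1234 bp
Sorted largest to smallest: 1717, 1574, 1550, 1234, 784, 201 bp.

1717, 1574, 1550, 1234, 784, 201 bp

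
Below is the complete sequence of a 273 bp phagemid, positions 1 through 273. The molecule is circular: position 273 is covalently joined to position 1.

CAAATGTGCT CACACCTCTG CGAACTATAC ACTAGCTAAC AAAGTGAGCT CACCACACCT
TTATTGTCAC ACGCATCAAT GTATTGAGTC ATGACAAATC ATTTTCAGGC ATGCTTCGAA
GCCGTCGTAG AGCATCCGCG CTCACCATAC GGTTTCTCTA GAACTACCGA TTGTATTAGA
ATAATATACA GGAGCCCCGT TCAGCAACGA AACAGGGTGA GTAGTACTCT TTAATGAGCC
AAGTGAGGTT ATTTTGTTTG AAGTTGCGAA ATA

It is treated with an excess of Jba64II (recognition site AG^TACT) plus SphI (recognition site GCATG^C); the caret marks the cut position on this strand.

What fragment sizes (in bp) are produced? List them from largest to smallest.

The Jba64II site (AGTACT) starts at position 223.
Jba64II cuts after base 2 of each site, so after position 224.
The SphI site (GCATGC) starts at position 109.
SphI cuts after base 5 of each site (before the last base), so after position 113.
Combined cut positions: 113, 224.
Circular molecule, 2 cuts → 2 fragments:
  114–224 → 111 bp
  225–273 then 1–113 → 49 + 113 = 162 bp
Sorted largest to smallest: 162, 111 bp.

162, 111 bp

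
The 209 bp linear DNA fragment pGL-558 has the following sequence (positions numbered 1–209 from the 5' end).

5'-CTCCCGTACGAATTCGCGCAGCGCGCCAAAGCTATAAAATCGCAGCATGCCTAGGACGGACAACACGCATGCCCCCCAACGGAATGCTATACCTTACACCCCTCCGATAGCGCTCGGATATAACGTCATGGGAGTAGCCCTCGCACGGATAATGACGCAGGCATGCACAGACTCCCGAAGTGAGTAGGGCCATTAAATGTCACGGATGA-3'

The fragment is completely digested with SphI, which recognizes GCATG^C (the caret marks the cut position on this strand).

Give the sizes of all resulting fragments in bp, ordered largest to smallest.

94, 49, 44, 22 bp

SphI sites (GCATGC) start at positions 45, 67, 161.
SphI cuts after base 5 of each site (before the last base), so after positions 49, 71, 165.
Linear molecule, 3 cuts → 4 fragments:
  1–49 → 49 bp
  50–71 → 22 bp
  72–165 → 94 bp
  166–209 → 44 bp
Sorted largest to smallest: 94, 49, 44, 22 bp.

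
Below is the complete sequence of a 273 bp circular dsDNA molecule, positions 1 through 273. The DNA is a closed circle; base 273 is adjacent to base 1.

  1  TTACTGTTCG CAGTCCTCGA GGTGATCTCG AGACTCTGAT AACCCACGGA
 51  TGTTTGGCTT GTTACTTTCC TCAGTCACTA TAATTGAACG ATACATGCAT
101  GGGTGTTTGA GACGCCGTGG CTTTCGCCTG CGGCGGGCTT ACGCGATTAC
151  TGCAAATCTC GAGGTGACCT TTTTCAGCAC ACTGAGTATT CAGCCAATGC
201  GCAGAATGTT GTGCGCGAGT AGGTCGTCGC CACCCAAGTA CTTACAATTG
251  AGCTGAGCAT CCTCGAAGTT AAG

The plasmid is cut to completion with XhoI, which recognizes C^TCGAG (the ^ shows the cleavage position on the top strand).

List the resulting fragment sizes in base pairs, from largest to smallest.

XhoI sites (CTCGAG) start at positions 16, 27, 158.
XhoI cuts after the first base of each site, so after positions 16, 27, 158.
Circular molecule, 3 cuts → 3 fragments:
  17–27 → 11 bp
  28–158 → 131 bp
  159–273 then 1–16 → 115 + 16 = 131 bp
Sorted largest to smallest: 131, 131, 11 bp.

131, 131, 11 bp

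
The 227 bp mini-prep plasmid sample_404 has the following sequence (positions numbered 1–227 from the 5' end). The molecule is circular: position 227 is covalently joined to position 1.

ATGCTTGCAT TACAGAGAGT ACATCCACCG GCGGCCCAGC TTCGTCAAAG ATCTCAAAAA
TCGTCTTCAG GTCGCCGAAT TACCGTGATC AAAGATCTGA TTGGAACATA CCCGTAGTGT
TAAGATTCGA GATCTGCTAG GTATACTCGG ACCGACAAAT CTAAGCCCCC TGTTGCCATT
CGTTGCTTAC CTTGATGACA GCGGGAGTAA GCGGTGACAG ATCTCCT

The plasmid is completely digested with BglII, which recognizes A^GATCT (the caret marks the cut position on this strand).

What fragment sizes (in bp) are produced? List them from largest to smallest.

BglII sites (AGATCT) start at positions 49, 93, 130, 219.
BglII cuts after the first base of each site, so after positions 49, 93, 130, 219.
Circular molecule, 4 cuts → 4 fragments:
  50–93 → 44 bp
  94–130 → 37 bp
  131–219 → 89 bp
  220–227 then 1–49 → 8 + 49 = 57 bp
Sorted largest to smallest: 89, 57, 44, 37 bp.

89, 57, 44, 37 bp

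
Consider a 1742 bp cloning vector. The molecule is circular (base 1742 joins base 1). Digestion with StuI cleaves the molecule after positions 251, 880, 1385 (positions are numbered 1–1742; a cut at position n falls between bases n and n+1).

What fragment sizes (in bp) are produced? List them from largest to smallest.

629, 608, 505 bp

Circular molecule, 3 cuts → 3 fragments:
  880 − 251 = 629 bp
  1385 − 880 = 505 bp
  wrap: 1742 − 1385 + 251 = 608 bp
Sorted largest to smallest: 629, 608, 505 bp.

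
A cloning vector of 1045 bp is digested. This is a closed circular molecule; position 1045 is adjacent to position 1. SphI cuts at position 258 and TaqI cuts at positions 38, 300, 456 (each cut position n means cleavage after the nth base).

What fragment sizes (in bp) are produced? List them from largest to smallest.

Combined cut positions (sorted): 38, 258, 300, 456.
Circular molecule, 4 cuts → 4 fragments:
  258 − 38 = 220 bp
  300 − 258 = 42 bp
  456 − 300 = 156 bp
  wrap: 1045 − 456 + 38 = 627 bp
Sorted largest to smallest: 627, 220, 156, 42 bp.

627, 220, 156, 42 bp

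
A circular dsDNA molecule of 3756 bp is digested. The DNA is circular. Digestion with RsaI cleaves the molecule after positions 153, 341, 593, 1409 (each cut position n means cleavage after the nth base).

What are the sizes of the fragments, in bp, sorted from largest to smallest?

2500, 816, 252, 188 bp

Circular molecule, 4 cuts → 4 fragments:
  341 − 153 = 188 bp
  593 − 341 = 252 bp
  1409 − 593 = 816 bp
  wrap: 3756 − 1409 + 153 = 2500 bp
Sorted largest to smallest: 2500, 816, 252, 188 bp.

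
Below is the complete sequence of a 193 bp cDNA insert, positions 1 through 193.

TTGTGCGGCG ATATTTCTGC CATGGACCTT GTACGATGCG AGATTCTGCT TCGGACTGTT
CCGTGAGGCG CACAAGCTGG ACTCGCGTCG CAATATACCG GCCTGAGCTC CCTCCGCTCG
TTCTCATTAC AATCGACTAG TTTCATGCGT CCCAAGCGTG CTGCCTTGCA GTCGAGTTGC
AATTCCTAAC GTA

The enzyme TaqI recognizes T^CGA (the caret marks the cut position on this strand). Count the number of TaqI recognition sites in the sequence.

2

TCGA occurs starting at positions 133, 172.
TaqI cuts at 2 sites.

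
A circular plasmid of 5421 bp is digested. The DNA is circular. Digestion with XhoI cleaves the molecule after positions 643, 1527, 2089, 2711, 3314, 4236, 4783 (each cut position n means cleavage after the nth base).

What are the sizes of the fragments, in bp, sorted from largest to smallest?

Circular molecule, 7 cuts → 7 fragments:
  1527 − 643 = 884 bp
  2089 − 1527 = 562 bp
  2711 − 2089 = 622 bp
  3314 − 2711 = 603 bp
  4236 − 3314 = 922 bp
  4783 − 4236 = 547 bp
  wrap: 5421 − 4783 + 643 = 1281 bp
Sorted largest to smallest: 1281, 922, 884, 622, 603, 562, 547 bp.

1281, 922, 884, 622, 603, 562, 547 bp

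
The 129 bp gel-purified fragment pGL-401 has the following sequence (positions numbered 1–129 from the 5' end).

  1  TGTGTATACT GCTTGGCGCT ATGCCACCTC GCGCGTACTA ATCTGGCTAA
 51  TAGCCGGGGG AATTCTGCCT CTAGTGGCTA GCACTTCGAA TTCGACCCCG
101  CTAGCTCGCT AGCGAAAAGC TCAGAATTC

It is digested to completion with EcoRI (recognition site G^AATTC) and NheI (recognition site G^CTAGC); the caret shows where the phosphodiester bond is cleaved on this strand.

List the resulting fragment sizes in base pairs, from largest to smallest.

60, 17, 16, 12, 11, 8, 5 bp

EcoRI sites (GAATTC) start at positions 60, 88, 124.
EcoRI cuts after the first base of each site, so after positions 60, 88, 124.
NheI sites (GCTAGC) start at positions 77, 100, 108.
NheI cuts after the first base of each site, so after positions 77, 100, 108.
Combined cut positions: 60, 77, 88, 100, 108, 124.
Linear molecule, 6 cuts → 7 fragments:
  1–60 → 60 bp
  61–77 → 17 bp
  78–88 → 11 bp
  89–100 → 12 bp
  101–108 → 8 bp
  109–124 → 16 bp
  125–129 → 5 bp
Sorted largest to smallest: 60, 17, 16, 12, 11, 8, 5 bp.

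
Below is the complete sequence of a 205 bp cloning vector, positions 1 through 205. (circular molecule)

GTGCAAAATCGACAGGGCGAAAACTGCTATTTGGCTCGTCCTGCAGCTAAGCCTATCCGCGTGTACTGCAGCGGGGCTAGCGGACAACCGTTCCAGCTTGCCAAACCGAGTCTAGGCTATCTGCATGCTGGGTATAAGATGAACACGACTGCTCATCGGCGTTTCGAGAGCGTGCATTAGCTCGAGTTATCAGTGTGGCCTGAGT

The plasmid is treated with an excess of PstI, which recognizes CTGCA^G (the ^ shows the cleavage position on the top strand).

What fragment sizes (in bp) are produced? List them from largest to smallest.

180, 25 bp

PstI sites (CTGCAG) start at positions 41, 66.
PstI cuts after base 5 of each site (before the last base), so after positions 45, 70.
Circular molecule, 2 cuts → 2 fragments:
  46–70 → 25 bp
  71–205 then 1–45 → 135 + 45 = 180 bp
Sorted largest to smallest: 180, 25 bp.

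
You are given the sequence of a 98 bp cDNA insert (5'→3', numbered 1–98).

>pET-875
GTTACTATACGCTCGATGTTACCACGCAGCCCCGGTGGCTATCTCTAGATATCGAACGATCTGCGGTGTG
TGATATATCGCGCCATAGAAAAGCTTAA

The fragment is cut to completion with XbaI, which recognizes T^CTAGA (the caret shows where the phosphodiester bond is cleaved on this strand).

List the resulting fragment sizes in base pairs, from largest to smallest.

The XbaI site (TCTAGA) starts at position 44.
XbaI cuts after the first base of each site, so after position 44.
Linear molecule, 1 cut → 2 fragments:
  1–44 → 44 bp
  45–98 → 54 bp
Sorted largest to smallest: 54, 44 bp.

54, 44 bp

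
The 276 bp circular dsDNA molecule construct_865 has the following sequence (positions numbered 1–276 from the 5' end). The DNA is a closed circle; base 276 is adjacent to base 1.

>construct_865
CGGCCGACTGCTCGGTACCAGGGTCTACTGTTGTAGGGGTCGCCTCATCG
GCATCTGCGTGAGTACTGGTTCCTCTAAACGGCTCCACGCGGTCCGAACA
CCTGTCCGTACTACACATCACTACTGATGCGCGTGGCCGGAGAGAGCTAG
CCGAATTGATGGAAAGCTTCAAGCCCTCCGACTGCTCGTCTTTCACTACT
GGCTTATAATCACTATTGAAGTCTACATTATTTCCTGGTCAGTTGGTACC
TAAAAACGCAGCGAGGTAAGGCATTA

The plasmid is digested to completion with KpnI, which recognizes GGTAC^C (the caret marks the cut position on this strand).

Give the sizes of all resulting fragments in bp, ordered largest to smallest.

KpnI sites (GGTACC) start at positions 14, 245.
KpnI cuts after base 5 of each site (before the last base), so after positions 18, 249.
Circular molecule, 2 cuts → 2 fragments:
  19–249 → 231 bp
  250–276 then 1–18 → 27 + 18 = 45 bp
Sorted largest to smallest: 231, 45 bp.

231, 45 bp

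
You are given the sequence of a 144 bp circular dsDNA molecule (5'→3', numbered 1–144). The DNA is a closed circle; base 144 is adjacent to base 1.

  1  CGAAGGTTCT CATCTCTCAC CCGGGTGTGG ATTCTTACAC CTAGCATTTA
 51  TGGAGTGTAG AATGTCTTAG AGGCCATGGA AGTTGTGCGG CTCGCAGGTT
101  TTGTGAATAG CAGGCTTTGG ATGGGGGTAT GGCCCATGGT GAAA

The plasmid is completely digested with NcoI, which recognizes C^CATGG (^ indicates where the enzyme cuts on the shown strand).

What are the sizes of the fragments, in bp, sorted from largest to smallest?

NcoI sites (CCATGG) start at positions 74, 134.
NcoI cuts after the first base of each site, so after positions 74, 134.
Circular molecule, 2 cuts → 2 fragments:
  75–134 → 60 bp
  135–144 then 1–74 → 10 + 74 = 84 bp
Sorted largest to smallest: 84, 60 bp.

84, 60 bp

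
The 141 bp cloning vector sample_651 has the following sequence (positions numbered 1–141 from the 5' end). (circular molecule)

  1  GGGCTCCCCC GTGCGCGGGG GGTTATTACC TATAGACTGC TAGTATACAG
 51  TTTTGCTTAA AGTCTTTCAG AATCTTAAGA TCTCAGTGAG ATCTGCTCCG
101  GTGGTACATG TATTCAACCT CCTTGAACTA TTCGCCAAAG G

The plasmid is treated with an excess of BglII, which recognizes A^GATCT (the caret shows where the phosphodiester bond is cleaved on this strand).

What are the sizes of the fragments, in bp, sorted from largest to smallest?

130, 11 bp

BglII sites (AGATCT) start at positions 78, 89.
BglII cuts after the first base of each site, so after positions 78, 89.
Circular molecule, 2 cuts → 2 fragments:
  79–89 → 11 bp
  90–141 then 1–78 → 52 + 78 = 130 bp
Sorted largest to smallest: 130, 11 bp.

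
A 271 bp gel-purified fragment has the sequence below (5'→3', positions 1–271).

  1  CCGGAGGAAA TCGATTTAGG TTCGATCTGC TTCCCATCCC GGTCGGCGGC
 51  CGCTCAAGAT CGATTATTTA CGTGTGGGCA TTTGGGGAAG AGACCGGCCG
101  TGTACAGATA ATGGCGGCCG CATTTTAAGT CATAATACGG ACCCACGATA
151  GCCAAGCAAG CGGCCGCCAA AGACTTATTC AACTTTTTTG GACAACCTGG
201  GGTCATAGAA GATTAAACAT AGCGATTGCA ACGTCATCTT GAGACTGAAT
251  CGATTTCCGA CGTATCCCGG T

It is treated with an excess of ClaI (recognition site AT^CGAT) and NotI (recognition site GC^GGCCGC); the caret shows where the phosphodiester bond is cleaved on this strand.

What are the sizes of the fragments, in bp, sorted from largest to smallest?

ClaI sites (ATCGAT) start at positions 10, 59, 249.
ClaI cuts after base 2 of each site, so after positions 11, 60, 250.
NotI sites (GCGGCCGC) start at positions 46, 114, 160.
NotI cuts after base 2 of each site, so after positions 47, 115, 161.
Combined cut positions: 11, 47, 60, 115, 161, 250.
Linear molecule, 6 cuts → 7 fragments:
  1–11 → 11 bp
  12–47 → 36 bp
  48–60 → 13 bp
  61–115 → 55 bp
  116–161 → 46 bp
  162–250 → 89 bp
  251–271 → 21 bp
Sorted largest to smallest: 89, 55, 46, 36, 21, 13, 11 bp.

89, 55, 46, 36, 21, 13, 11 bp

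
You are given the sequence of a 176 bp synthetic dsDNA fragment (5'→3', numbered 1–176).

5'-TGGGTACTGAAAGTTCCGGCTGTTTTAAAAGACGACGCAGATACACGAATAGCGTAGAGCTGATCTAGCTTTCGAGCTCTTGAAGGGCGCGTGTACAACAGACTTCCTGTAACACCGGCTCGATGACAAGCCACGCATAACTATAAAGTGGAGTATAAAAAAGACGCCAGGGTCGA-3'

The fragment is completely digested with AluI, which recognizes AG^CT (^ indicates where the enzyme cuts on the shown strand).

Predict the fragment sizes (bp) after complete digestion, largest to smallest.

100, 59, 9, 8 bp

AluI sites (AGCT) start at positions 58, 67, 75.
AluI cuts after base 2 of each site, so after positions 59, 68, 76.
Linear molecule, 3 cuts → 4 fragments:
  1–59 → 59 bp
  60–68 → 9 bp
  69–76 → 8 bp
  77–176 → 100 bp
Sorted largest to smallest: 100, 59, 9, 8 bp.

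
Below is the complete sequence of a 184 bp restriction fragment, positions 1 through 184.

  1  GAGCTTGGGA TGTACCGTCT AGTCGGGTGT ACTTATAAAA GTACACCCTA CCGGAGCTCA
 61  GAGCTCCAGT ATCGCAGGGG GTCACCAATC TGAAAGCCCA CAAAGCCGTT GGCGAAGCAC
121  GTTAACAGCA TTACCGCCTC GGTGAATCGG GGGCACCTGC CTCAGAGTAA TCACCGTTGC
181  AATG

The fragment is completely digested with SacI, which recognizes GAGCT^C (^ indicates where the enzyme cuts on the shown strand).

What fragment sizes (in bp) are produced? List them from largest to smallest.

SacI sites (GAGCTC) start at positions 54, 61.
SacI cuts after base 5 of each site (before the last base), so after positions 58, 65.
Linear molecule, 2 cuts → 3 fragments:
  1–58 → 58 bp
  59–65 → 7 bp
  66–184 → 119 bp
Sorted largest to smallest: 119, 58, 7 bp.

119, 58, 7 bp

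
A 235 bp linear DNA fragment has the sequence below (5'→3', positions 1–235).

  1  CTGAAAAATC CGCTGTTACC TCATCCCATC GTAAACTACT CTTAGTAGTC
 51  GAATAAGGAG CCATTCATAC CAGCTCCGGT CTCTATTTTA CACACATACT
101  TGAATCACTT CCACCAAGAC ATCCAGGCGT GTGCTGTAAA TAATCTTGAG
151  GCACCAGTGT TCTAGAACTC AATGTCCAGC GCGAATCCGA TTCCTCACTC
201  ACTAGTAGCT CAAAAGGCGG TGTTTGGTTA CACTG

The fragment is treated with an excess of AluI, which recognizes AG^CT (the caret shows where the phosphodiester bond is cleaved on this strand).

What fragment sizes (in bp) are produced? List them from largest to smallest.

AluI sites (AGCT) start at positions 72, 207.
AluI cuts after base 2 of each site, so after positions 73, 208.
Linear molecule, 2 cuts → 3 fragments:
  1–73 → 73 bp
  74–208 → 135 bp
  209–235 → 27 bp
Sorted largest to smallest: 135, 73, 27 bp.

135, 73, 27 bp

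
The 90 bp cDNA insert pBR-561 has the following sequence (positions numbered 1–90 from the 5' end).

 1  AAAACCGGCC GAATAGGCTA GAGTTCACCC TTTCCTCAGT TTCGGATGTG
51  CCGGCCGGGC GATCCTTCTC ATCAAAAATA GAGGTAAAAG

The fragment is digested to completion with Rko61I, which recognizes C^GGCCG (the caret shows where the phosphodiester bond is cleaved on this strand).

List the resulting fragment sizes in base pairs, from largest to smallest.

46, 38, 6 bp

Rko61I sites (CGGCCG) start at positions 6, 52.
Rko61I cuts after the first base of each site, so after positions 6, 52.
Linear molecule, 2 cuts → 3 fragments:
  1–6 → 6 bp
  7–52 → 46 bp
  53–90 → 38 bp
Sorted largest to smallest: 46, 38, 6 bp.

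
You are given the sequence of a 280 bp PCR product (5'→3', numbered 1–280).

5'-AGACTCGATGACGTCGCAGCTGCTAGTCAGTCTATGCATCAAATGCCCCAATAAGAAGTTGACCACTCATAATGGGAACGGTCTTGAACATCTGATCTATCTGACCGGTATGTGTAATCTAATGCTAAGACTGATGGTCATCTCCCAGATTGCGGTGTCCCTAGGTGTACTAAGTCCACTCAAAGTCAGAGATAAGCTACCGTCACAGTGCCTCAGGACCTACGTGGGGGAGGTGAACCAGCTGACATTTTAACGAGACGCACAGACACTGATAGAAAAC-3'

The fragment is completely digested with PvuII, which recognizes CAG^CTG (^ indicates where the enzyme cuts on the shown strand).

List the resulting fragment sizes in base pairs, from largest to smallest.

222, 39, 19 bp

PvuII sites (CAGCTG) start at positions 17, 239.
PvuII cuts after base 3 of each site, so after positions 19, 241.
Linear molecule, 2 cuts → 3 fragments:
  1–19 → 19 bp
  20–241 → 222 bp
  242–280 → 39 bp
Sorted largest to smallest: 222, 39, 19 bp.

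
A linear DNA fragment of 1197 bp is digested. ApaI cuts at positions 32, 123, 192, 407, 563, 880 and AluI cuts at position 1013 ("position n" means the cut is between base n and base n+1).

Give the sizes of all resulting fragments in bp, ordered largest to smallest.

317, 215, 184, 156, 133, 91, 69, 32 bp

Combined cut positions (sorted): 32, 123, 192, 407, 563, 880, 1013.
Linear molecule, 7 cuts → 8 fragments:
  32 − 0 = 32 bp
  123 − 32 = 91 bp
  192 − 123 = 69 bp
  407 − 192 = 215 bp
  563 − 407 = 156 bp
  880 − 563 = 317 bp
  1013 − 880 = 133 bp
  1197 − 1013 = 184 bp
Sorted largest to smallest: 317, 215, 184, 156, 133, 91, 69, 32 bp.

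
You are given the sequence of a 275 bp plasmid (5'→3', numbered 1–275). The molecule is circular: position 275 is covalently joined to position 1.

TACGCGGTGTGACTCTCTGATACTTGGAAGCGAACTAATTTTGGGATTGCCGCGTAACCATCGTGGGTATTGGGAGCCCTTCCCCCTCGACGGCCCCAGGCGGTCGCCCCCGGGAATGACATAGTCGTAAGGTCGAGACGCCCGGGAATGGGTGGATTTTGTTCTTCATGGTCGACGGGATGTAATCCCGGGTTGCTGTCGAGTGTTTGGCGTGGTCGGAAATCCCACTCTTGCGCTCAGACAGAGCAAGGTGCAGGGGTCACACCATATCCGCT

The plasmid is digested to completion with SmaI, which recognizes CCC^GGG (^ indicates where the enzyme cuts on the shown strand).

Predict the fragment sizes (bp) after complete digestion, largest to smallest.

197, 46, 32 bp

SmaI sites (CCCGGG) start at positions 109, 141, 187.
SmaI cuts after base 3 of each site, so after positions 111, 143, 189.
Circular molecule, 3 cuts → 3 fragments:
  112–143 → 32 bp
  144–189 → 46 bp
  190–275 then 1–111 → 86 + 111 = 197 bp
Sorted largest to smallest: 197, 46, 32 bp.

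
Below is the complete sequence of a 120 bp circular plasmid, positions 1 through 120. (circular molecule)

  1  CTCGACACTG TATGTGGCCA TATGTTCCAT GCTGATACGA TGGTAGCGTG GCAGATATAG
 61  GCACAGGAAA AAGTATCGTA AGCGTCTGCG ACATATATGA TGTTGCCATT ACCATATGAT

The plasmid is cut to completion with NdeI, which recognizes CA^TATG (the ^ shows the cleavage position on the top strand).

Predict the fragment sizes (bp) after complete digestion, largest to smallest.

NdeI sites (CATATG) start at positions 19, 113.
NdeI cuts after base 2 of each site, so after positions 20, 114.
Circular molecule, 2 cuts → 2 fragments:
  21–114 → 94 bp
  115–120 then 1–20 → 6 + 20 = 26 bp
Sorted largest to smallest: 94, 26 bp.

94, 26 bp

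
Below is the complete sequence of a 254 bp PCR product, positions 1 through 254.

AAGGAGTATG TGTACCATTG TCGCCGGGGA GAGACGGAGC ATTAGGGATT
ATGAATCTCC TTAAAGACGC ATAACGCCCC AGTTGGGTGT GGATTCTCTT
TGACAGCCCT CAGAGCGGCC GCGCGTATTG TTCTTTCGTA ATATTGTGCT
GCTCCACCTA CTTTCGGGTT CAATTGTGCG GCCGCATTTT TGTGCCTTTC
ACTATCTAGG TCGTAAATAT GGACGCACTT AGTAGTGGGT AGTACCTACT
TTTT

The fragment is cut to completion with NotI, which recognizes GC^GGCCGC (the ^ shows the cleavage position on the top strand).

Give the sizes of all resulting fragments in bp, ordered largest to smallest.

116, 75, 63 bp

NotI sites (GCGGCCGC) start at positions 115, 178.
NotI cuts after base 2 of each site, so after positions 116, 179.
Linear molecule, 2 cuts → 3 fragments:
  1–116 → 116 bp
  117–179 → 63 bp
  180–254 → 75 bp
Sorted largest to smallest: 116, 75, 63 bp.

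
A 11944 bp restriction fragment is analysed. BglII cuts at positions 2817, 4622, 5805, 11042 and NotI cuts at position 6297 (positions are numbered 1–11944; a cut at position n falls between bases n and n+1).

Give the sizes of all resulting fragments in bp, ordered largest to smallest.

4745, 2817, 1805, 1183, 902, 492 bp

Combined cut positions (sorted): 2817, 4622, 5805, 6297, 11042.
Linear molecule, 5 cuts → 6 fragments:
  2817 − 0 = 2817 bp
  4622 − 2817 = 1805 bp
  5805 − 4622 = 1183 bp
  6297 − 5805 = 492 bp
  11042 − 6297 = 4745 bp
  11944 − 11042 = 902 bp
Sorted largest to smallest: 4745, 2817, 1805, 1183, 902, 492 bp.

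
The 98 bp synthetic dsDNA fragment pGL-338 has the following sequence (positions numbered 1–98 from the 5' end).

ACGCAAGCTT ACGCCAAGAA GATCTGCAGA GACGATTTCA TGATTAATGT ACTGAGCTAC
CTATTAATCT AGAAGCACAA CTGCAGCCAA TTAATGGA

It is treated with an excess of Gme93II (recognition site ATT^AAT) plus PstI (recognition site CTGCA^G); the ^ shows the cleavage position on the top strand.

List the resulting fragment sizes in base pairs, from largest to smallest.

Gme93II sites (ATTAAT) start at positions 43, 63, 90.
Gme93II cuts after base 3 of each site, so after positions 45, 65, 92.
PstI sites (CTGCAG) start at positions 24, 81.
PstI cuts after base 5 of each site (before the last base), so after positions 28, 85.
Combined cut positions: 28, 45, 65, 85, 92.
Linear molecule, 5 cuts → 6 fragments:
  1–28 → 28 bp
  29–45 → 17 bp
  46–65 → 20 bp
  66–85 → 20 bp
  86–92 → 7 bp
  93–98 → 6 bp
Sorted largest to smallest: 28, 20, 20, 17, 7, 6 bp.

28, 20, 20, 17, 7, 6 bp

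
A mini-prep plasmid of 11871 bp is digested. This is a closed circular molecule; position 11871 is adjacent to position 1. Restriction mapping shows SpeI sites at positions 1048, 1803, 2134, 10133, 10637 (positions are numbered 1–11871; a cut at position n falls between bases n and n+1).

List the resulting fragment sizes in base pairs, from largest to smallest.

Circular molecule, 5 cuts → 5 fragments:
  1803 − 1048 = 755 bp
  2134 − 1803 = 331 bp
  10133 − 2134 = 7999 bp
  10637 − 10133 = 504 bp
  wrap: 11871 − 10637 + 1048 = 2282 bp
Sorted largest to smallest: 7999, 2282, 755, 504, 331 bp.

7999, 2282, 755, 504, 331 bp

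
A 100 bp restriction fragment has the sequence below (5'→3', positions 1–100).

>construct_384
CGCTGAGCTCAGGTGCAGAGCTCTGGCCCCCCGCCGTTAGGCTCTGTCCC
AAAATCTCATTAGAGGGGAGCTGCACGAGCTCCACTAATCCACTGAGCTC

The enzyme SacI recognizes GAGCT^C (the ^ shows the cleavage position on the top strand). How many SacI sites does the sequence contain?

GAGCTC occurs starting at positions 5, 18, 77, 95.
SacI cuts at 4 sites.

4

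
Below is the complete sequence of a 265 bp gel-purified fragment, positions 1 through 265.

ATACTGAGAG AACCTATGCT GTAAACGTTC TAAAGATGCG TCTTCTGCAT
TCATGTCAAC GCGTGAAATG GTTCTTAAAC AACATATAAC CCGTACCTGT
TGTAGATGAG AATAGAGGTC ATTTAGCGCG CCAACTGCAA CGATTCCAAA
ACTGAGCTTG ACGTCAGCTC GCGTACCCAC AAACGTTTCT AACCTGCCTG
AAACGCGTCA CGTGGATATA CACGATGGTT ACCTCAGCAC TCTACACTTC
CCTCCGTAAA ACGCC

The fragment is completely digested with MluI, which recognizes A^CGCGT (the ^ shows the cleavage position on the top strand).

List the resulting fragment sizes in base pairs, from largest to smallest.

144, 62, 59 bp

MluI sites (ACGCGT) start at positions 59, 203.
MluI cuts after the first base of each site, so after positions 59, 203.
Linear molecule, 2 cuts → 3 fragments:
  1–59 → 59 bp
  60–203 → 144 bp
  204–265 → 62 bp
Sorted largest to smallest: 144, 62, 59 bp.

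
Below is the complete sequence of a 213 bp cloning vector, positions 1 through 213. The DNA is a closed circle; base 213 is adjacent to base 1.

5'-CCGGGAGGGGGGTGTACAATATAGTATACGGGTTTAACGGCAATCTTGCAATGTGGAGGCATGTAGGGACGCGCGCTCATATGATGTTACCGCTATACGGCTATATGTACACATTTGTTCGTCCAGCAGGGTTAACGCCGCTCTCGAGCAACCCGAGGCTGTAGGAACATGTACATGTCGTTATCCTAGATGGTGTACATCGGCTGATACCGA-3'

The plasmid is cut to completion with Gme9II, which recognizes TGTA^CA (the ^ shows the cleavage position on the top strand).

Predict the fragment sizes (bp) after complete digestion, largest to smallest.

Gme9II sites (TGTACA) start at positions 13, 106, 170, 194.
Gme9II cuts after base 4 of each site, so after positions 16, 109, 173, 197.
Circular molecule, 4 cuts → 4 fragments:
  17–109 → 93 bp
  110–173 → 64 bp
  174–197 → 24 bp
  198–213 then 1–16 → 16 + 16 = 32 bp
Sorted largest to smallest: 93, 64, 32, 24 bp.

93, 64, 32, 24 bp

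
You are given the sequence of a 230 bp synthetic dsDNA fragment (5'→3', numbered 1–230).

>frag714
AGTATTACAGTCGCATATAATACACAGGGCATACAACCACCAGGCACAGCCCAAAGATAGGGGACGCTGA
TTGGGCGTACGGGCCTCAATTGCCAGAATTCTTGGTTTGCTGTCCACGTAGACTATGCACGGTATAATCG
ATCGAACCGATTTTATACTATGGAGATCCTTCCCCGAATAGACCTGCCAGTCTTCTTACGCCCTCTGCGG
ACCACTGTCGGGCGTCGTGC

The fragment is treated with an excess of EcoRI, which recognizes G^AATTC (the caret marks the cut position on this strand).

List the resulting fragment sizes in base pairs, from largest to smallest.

134, 96 bp

The EcoRI site (GAATTC) starts at position 96.
EcoRI cuts after the first base of each site, so after position 96.
Linear molecule, 1 cut → 2 fragments:
  1–96 → 96 bp
  97–230 → 134 bp
Sorted largest to smallest: 134, 96 bp.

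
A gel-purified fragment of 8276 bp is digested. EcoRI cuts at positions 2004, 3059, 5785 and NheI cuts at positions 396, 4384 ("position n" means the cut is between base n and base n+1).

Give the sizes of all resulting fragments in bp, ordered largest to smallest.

2491, 1608, 1401, 1325, 1055, 396 bp

Combined cut positions (sorted): 396, 2004, 3059, 4384, 5785.
Linear molecule, 5 cuts → 6 fragments:
  396 − 0 = 396 bp
  2004 − 396 = 1608 bp
  3059 − 2004 = 1055 bp
  4384 − 3059 = 1325 bp
  5785 − 4384 = 1401 bp
  8276 − 5785 = 2491 bp
Sorted largest to smallest: 2491, 1608, 1401, 1325, 1055, 396 bp.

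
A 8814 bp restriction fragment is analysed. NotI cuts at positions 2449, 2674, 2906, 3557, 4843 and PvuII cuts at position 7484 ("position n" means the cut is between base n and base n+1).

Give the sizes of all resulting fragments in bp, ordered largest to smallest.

Combined cut positions (sorted): 2449, 2674, 2906, 3557, 4843, 7484.
Linear molecule, 6 cuts → 7 fragments:
  2449 − 0 = 2449 bp
  2674 − 2449 = 225 bp
  2906 − 2674 = 232 bp
  3557 − 2906 = 651 bp
  4843 − 3557 = 1286 bp
  7484 − 4843 = 2641 bp
  8814 − 7484 = 1330 bp
Sorted largest to smallest: 2641, 2449, 1330, 1286, 651, 232, 225 bp.

2641, 2449, 1330, 1286, 651, 232, 225 bp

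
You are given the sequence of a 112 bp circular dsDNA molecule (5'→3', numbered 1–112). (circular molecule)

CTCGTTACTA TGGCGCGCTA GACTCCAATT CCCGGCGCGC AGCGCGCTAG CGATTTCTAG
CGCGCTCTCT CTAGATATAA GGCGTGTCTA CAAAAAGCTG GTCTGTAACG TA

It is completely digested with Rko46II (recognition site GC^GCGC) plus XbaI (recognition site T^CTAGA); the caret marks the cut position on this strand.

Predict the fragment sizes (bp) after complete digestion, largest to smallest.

Rko46II sites (GCGCGC) start at positions 13, 35, 42, 60.
Rko46II cuts after base 2 of each site, so after positions 14, 36, 43, 61.
The XbaI site (TCTAGA) starts at position 70.
XbaI cuts after the first base of each site, so after position 70.
Combined cut positions: 14, 36, 43, 61, 70.
Circular molecule, 5 cuts → 5 fragments:
  15–36 → 22 bp
  37–43 → 7 bp
  44–61 → 18 bp
  62–70 → 9 bp
  71–112 then 1–14 → 42 + 14 = 56 bp
Sorted largest to smallest: 56, 22, 18, 9, 7 bp.

56, 22, 18, 9, 7 bp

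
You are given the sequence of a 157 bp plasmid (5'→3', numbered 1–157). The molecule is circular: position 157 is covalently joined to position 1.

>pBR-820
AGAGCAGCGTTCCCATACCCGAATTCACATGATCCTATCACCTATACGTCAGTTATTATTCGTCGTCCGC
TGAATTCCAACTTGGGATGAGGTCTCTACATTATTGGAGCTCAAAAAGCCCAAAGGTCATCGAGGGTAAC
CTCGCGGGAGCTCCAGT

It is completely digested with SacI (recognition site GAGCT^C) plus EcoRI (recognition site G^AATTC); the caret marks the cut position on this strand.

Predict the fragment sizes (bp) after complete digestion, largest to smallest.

51, 41, 39, 26 bp

SacI sites (GAGCTC) start at positions 107, 148.
SacI cuts after base 5 of each site (before the last base), so after positions 111, 152.
EcoRI sites (GAATTC) start at positions 21, 72.
EcoRI cuts after the first base of each site, so after positions 21, 72.
Combined cut positions: 21, 72, 111, 152.
Circular molecule, 4 cuts → 4 fragments:
  22–72 → 51 bp
  73–111 → 39 bp
  112–152 → 41 bp
  153–157 then 1–21 → 5 + 21 = 26 bp
Sorted largest to smallest: 51, 41, 39, 26 bp.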